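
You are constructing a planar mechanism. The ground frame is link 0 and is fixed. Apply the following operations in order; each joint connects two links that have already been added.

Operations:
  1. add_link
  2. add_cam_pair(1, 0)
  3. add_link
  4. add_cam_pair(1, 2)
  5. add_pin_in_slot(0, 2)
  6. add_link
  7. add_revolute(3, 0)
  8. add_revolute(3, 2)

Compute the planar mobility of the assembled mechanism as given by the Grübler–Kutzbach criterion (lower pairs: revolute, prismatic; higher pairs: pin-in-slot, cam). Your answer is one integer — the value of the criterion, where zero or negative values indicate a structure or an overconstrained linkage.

M = 2

link 0 = ground. State L|J1|J2 = 1|0|0
+link1  2|0|0
C(1,0) f=2→J2  2|0|1
+link2  3|0|1
C(1,2) f=2→J2  3|0|2
PS(0,2) f=2→J2  3|0|3
+link3  4|0|3
R(3,0) f=1→J1  4|1|3
R(3,2) f=1→J1  4|2|3
M = 3(4−1)−2·2−3 = 9−4−3 = 2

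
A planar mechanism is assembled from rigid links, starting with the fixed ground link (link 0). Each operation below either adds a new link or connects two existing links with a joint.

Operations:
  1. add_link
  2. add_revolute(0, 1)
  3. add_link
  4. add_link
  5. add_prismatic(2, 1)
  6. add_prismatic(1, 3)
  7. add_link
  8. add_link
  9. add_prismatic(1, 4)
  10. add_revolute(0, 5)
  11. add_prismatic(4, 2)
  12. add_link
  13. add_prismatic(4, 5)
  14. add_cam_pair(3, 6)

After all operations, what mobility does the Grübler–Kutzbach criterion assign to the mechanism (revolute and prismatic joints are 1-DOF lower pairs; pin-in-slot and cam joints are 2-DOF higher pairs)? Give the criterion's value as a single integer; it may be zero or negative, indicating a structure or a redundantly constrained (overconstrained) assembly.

link 0 = ground. State L|J1|J2 = 1|0|0
+link1  2|0|0
R(0,1) f=1→J1  2|1|0
+link2  3|1|0
+link3  4|1|0
P(2,1) f=1→J1  4|2|0
P(1,3) f=1→J1  4|3|0
+link4  5|3|0
+link5  6|3|0
P(1,4) f=1→J1  6|4|0
R(0,5) f=1→J1  6|5|0
P(4,2) f=1→J1  6|6|0
+link6  7|6|0
P(4,5) f=1→J1  7|7|0
C(3,6) f=2→J2  7|7|1
M = 3(7−1)−2·7−1 = 18−14−1 = 3

M = 3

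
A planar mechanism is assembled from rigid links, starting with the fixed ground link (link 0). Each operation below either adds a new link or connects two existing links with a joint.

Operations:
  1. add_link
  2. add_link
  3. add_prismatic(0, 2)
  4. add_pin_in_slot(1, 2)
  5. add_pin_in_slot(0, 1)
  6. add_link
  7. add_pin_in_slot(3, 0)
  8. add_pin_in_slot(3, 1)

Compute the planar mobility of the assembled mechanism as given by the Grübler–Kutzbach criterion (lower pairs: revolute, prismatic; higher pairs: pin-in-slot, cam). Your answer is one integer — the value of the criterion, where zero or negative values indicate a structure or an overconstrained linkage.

(L,J1,J2)=(1,0,0); link0 fixed
link1: (2,0,0)
link2: (3,0,0)
P 0-2 [J1]: (3,1,0)
PS 1-2 [J2]: (3,1,1)
PS 0-1 [J2]: (3,1,2)
link3: (4,1,2)
PS 3-0 [J2]: (4,1,3)
PS 3-1 [J2]: (4,1,4)
Grübler: 3·3 − 2·1 − 4 = 3

M = 3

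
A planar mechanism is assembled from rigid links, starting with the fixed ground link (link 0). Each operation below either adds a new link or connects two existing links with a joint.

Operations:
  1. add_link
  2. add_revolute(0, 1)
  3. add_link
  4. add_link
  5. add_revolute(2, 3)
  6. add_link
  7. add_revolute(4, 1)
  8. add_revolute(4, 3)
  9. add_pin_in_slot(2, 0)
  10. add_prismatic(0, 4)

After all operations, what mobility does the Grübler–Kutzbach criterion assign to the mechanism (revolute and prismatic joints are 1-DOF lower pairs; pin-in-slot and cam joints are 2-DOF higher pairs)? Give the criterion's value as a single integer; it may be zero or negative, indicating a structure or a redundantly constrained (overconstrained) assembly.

M = 1

(L,J1,J2)=(1,0,0); link0 fixed
link1: (2,0,0)
R 0-1 [J1]: (2,1,0)
link2: (3,1,0)
link3: (4,1,0)
R 2-3 [J1]: (4,2,0)
link4: (5,2,0)
R 4-1 [J1]: (5,3,0)
R 4-3 [J1]: (5,4,0)
PS 2-0 [J2]: (5,4,1)
P 0-4 [J1]: (5,5,1)
Grübler: 3·4 − 2·5 − 1 = 1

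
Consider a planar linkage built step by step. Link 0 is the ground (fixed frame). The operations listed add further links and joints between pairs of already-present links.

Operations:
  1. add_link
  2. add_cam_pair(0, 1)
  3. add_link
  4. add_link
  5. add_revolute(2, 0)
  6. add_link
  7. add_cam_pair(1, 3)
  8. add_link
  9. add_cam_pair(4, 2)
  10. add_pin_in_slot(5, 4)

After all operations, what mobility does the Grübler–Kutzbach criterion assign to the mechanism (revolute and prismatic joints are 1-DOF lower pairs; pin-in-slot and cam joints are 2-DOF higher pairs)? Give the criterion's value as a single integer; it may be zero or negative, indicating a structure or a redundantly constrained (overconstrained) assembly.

M = 9

L=1 J1=0 J2=0
add link → L=2 J1=0 J2=0
C@0,1 dof=2 J2 → L=2 J1=0 J2=1
add link → L=3 J1=0 J2=1
add link → L=4 J1=0 J2=1
R@2,0 dof=1 J1 → L=4 J1=1 J2=1
add link → L=5 J1=1 J2=1
C@1,3 dof=2 J2 → L=5 J1=1 J2=2
add link → L=6 J1=1 J2=2
C@4,2 dof=2 J2 → L=6 J1=1 J2=3
PS@5,4 dof=2 J2 → L=6 J1=1 J2=4
M=3(L−1)−2J1−J2=3·5−2·1−4=9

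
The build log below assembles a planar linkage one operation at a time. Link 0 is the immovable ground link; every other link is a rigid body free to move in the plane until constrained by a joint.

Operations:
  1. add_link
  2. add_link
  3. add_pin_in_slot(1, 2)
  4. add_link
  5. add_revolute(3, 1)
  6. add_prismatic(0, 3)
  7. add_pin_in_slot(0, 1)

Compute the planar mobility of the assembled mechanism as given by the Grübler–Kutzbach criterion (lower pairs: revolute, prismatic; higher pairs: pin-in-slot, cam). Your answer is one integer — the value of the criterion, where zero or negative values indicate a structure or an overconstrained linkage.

M = 3

(L,J1,J2)=(1,0,0); link0 fixed
link1: (2,0,0)
link2: (3,0,0)
PS 1-2 [J2]: (3,0,1)
link3: (4,0,1)
R 3-1 [J1]: (4,1,1)
P 0-3 [J1]: (4,2,1)
PS 0-1 [J2]: (4,2,2)
Grübler: 3·3 − 2·2 − 2 = 3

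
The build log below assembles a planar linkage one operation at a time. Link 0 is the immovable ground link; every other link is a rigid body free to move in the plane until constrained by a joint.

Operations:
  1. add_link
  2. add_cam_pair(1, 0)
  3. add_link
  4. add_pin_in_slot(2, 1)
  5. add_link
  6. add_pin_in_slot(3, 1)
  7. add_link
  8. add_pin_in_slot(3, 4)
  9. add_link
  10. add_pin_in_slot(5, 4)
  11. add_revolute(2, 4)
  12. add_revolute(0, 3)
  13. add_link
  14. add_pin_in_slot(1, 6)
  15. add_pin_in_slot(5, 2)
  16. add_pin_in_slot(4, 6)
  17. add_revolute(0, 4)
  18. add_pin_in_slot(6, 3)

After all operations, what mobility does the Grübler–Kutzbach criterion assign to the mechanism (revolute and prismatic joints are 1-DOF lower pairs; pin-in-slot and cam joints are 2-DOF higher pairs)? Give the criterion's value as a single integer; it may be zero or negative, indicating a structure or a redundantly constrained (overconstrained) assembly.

[1;0;0] (link 0 is ground)
L+ [2;0;0]
C(1,0)∈J2 [2;0;1]
L+ [3;0;1]
PS(2,1)∈J2 [3;0;2]
L+ [4;0;2]
PS(3,1)∈J2 [4;0;3]
L+ [5;0;3]
PS(3,4)∈J2 [5;0;4]
L+ [6;0;4]
PS(5,4)∈J2 [6;0;5]
R(2,4)∈J1 [6;1;5]
R(0,3)∈J1 [6;2;5]
L+ [7;2;5]
PS(1,6)∈J2 [7;2;6]
PS(5,2)∈J2 [7;2;7]
PS(4,6)∈J2 [7;2;8]
R(0,4)∈J1 [7;3;8]
PS(6,3)∈J2 [7;3;9]
mobility = 18 − 6 − 9 = 3

M = 3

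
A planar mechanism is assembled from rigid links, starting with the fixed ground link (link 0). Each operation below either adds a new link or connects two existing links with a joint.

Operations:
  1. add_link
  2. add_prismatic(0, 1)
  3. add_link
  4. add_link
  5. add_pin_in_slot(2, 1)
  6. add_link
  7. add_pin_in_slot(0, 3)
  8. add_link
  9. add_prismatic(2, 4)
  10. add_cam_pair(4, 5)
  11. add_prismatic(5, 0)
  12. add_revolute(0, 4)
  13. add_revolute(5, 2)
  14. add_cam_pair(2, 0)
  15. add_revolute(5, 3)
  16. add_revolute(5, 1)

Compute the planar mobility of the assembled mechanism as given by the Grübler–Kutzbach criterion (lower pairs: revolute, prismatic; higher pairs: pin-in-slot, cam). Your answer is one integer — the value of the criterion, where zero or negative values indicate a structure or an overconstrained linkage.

[1;0;0] (link 0 is ground)
L+ [2;0;0]
P(0,1)∈J1 [2;1;0]
L+ [3;1;0]
L+ [4;1;0]
PS(2,1)∈J2 [4;1;1]
L+ [5;1;1]
PS(0,3)∈J2 [5;1;2]
L+ [6;1;2]
P(2,4)∈J1 [6;2;2]
C(4,5)∈J2 [6;2;3]
P(5,0)∈J1 [6;3;3]
R(0,4)∈J1 [6;4;3]
R(5,2)∈J1 [6;5;3]
C(2,0)∈J2 [6;5;4]
R(5,3)∈J1 [6;6;4]
R(5,1)∈J1 [6;7;4]
mobility = 15 − 14 − 4 = -3

M = -3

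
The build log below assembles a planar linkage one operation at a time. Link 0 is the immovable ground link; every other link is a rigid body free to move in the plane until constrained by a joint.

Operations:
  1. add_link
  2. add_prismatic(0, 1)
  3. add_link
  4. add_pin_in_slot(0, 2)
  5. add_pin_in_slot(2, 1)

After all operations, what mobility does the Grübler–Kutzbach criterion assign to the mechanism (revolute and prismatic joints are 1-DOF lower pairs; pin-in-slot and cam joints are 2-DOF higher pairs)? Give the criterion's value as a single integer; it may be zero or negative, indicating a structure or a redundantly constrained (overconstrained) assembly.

(L,J1,J2)=(1,0,0); link0 fixed
link1: (2,0,0)
P 0-1 [J1]: (2,1,0)
link2: (3,1,0)
PS 0-2 [J2]: (3,1,1)
PS 2-1 [J2]: (3,1,2)
Grübler: 3·2 − 2·1 − 2 = 2

M = 2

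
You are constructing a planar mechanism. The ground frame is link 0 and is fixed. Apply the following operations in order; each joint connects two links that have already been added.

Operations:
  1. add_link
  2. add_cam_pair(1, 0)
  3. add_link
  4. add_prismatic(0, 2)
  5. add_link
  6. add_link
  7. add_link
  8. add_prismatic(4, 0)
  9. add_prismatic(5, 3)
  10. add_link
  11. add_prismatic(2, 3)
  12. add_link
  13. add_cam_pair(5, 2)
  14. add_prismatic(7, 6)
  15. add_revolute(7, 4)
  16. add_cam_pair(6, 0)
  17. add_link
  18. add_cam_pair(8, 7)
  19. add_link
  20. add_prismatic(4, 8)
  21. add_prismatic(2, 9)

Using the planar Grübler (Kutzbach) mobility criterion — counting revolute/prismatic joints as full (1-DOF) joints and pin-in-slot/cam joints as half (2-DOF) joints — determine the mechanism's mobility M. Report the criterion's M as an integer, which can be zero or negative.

M = 7

[1;0;0] (link 0 is ground)
L+ [2;0;0]
C(1,0)∈J2 [2;0;1]
L+ [3;0;1]
P(0,2)∈J1 [3;1;1]
L+ [4;1;1]
L+ [5;1;1]
L+ [6;1;1]
P(4,0)∈J1 [6;2;1]
P(5,3)∈J1 [6;3;1]
L+ [7;3;1]
P(2,3)∈J1 [7;4;1]
L+ [8;4;1]
C(5,2)∈J2 [8;4;2]
P(7,6)∈J1 [8;5;2]
R(7,4)∈J1 [8;6;2]
C(6,0)∈J2 [8;6;3]
L+ [9;6;3]
C(8,7)∈J2 [9;6;4]
L+ [10;6;4]
P(4,8)∈J1 [10;7;4]
P(2,9)∈J1 [10;8;4]
mobility = 27 − 16 − 4 = 7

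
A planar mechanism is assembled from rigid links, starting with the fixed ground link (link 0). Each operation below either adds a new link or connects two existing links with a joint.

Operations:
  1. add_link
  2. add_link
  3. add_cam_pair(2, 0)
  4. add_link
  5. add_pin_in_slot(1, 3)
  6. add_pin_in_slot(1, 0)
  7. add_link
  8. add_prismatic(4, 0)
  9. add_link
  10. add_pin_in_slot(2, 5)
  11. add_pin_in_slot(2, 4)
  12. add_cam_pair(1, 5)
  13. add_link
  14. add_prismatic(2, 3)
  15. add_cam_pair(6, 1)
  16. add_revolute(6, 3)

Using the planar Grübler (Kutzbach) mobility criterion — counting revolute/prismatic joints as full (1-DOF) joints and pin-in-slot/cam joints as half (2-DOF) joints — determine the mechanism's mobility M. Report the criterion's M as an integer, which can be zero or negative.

M = 5

(L,J1,J2)=(1,0,0); link0 fixed
link1: (2,0,0)
link2: (3,0,0)
C 2-0 [J2]: (3,0,1)
link3: (4,0,1)
PS 1-3 [J2]: (4,0,2)
PS 1-0 [J2]: (4,0,3)
link4: (5,0,3)
P 4-0 [J1]: (5,1,3)
link5: (6,1,3)
PS 2-5 [J2]: (6,1,4)
PS 2-4 [J2]: (6,1,5)
C 1-5 [J2]: (6,1,6)
link6: (7,1,6)
P 2-3 [J1]: (7,2,6)
C 6-1 [J2]: (7,2,7)
R 6-3 [J1]: (7,3,7)
Grübler: 3·6 − 2·3 − 7 = 5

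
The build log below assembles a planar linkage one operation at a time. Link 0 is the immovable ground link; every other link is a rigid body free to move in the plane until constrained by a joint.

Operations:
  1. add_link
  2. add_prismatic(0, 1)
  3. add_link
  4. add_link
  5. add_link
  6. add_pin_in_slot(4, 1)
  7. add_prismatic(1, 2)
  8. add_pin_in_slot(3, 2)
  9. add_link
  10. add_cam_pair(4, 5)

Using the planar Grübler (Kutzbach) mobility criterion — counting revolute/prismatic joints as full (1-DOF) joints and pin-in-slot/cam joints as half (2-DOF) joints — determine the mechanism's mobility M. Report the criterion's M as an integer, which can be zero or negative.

[1;0;0] (link 0 is ground)
L+ [2;0;0]
P(0,1)∈J1 [2;1;0]
L+ [3;1;0]
L+ [4;1;0]
L+ [5;1;0]
PS(4,1)∈J2 [5;1;1]
P(1,2)∈J1 [5;2;1]
PS(3,2)∈J2 [5;2;2]
L+ [6;2;2]
C(4,5)∈J2 [6;2;3]
mobility = 15 − 4 − 3 = 8

M = 8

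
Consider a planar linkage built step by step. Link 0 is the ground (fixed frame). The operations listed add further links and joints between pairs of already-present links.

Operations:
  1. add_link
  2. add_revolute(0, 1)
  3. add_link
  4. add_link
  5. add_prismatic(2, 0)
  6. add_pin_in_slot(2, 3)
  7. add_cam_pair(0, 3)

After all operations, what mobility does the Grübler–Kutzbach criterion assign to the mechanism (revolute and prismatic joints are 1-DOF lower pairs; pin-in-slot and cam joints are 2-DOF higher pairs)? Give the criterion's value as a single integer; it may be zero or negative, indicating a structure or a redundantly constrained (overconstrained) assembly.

[1;0;0] (link 0 is ground)
L+ [2;0;0]
R(0,1)∈J1 [2;1;0]
L+ [3;1;0]
L+ [4;1;0]
P(2,0)∈J1 [4;2;0]
PS(2,3)∈J2 [4;2;1]
C(0,3)∈J2 [4;2;2]
mobility = 9 − 4 − 2 = 3

M = 3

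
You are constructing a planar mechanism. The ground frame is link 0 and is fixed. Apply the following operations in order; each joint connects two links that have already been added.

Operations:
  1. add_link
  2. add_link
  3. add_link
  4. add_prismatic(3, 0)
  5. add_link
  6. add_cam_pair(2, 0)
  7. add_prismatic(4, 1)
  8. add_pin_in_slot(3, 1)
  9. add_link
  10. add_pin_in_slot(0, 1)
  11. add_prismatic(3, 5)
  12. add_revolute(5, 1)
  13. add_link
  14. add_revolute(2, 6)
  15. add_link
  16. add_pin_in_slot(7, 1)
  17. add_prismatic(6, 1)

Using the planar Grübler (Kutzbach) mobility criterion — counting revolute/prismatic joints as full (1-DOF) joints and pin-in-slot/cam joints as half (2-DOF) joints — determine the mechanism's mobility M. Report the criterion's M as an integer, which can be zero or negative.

[1;0;0] (link 0 is ground)
L+ [2;0;0]
L+ [3;0;0]
L+ [4;0;0]
P(3,0)∈J1 [4;1;0]
L+ [5;1;0]
C(2,0)∈J2 [5;1;1]
P(4,1)∈J1 [5;2;1]
PS(3,1)∈J2 [5;2;2]
L+ [6;2;2]
PS(0,1)∈J2 [6;2;3]
P(3,5)∈J1 [6;3;3]
R(5,1)∈J1 [6;4;3]
L+ [7;4;3]
R(2,6)∈J1 [7;5;3]
L+ [8;5;3]
PS(7,1)∈J2 [8;5;4]
P(6,1)∈J1 [8;6;4]
mobility = 21 − 12 − 4 = 5

M = 5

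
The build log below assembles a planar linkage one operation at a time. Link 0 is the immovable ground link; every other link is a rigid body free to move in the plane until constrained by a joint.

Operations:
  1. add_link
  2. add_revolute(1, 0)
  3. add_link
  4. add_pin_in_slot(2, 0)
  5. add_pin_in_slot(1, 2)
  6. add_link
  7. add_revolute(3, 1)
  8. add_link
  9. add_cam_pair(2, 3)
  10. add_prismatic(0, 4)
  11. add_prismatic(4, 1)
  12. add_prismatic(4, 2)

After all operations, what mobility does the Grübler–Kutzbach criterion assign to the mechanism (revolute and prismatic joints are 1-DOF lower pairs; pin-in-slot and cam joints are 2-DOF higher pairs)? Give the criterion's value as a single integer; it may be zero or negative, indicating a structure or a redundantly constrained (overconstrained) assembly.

M = -1

L=1 J1=0 J2=0
add link → L=2 J1=0 J2=0
R@1,0 dof=1 J1 → L=2 J1=1 J2=0
add link → L=3 J1=1 J2=0
PS@2,0 dof=2 J2 → L=3 J1=1 J2=1
PS@1,2 dof=2 J2 → L=3 J1=1 J2=2
add link → L=4 J1=1 J2=2
R@3,1 dof=1 J1 → L=4 J1=2 J2=2
add link → L=5 J1=2 J2=2
C@2,3 dof=2 J2 → L=5 J1=2 J2=3
P@0,4 dof=1 J1 → L=5 J1=3 J2=3
P@4,1 dof=1 J1 → L=5 J1=4 J2=3
P@4,2 dof=1 J1 → L=5 J1=5 J2=3
M=3(L−1)−2J1−J2=3·4−2·5−3=-1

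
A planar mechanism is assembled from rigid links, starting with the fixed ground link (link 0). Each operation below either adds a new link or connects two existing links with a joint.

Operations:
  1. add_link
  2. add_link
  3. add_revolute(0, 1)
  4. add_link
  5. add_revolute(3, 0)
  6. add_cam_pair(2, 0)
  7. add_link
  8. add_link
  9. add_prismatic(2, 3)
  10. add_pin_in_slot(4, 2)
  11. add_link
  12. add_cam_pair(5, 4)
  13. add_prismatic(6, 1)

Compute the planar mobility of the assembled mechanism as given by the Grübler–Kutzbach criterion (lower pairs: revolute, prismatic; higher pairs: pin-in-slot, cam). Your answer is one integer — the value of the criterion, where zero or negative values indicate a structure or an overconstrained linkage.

M = 7

ground; <1,0,0>
#1 <2,0,0>
#2 <3,0,0>
R:0↔1 J1 <3,1,0>
#3 <4,1,0>
R:3↔0 J1 <4,2,0>
C:2↔0 J2 <4,2,1>
#4 <5,2,1>
#5 <6,2,1>
P:2↔3 J1 <6,3,1>
PS:4↔2 J2 <6,3,2>
#6 <7,3,2>
C:5↔4 J2 <7,3,3>
P:6↔1 J1 <7,4,3>
3×6 − 2×4 − 1×3 = 7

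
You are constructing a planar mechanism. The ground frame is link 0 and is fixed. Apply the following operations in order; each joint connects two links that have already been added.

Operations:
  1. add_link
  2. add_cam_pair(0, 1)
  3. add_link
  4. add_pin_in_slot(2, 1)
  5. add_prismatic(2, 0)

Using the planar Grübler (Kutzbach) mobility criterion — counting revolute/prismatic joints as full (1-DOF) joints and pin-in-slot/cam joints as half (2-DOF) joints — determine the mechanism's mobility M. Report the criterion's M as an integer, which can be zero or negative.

L=1 J1=0 J2=0
add link → L=2 J1=0 J2=0
C@0,1 dof=2 J2 → L=2 J1=0 J2=1
add link → L=3 J1=0 J2=1
PS@2,1 dof=2 J2 → L=3 J1=0 J2=2
P@2,0 dof=1 J1 → L=3 J1=1 J2=2
M=3(L−1)−2J1−J2=3·2−2·1−2=2

M = 2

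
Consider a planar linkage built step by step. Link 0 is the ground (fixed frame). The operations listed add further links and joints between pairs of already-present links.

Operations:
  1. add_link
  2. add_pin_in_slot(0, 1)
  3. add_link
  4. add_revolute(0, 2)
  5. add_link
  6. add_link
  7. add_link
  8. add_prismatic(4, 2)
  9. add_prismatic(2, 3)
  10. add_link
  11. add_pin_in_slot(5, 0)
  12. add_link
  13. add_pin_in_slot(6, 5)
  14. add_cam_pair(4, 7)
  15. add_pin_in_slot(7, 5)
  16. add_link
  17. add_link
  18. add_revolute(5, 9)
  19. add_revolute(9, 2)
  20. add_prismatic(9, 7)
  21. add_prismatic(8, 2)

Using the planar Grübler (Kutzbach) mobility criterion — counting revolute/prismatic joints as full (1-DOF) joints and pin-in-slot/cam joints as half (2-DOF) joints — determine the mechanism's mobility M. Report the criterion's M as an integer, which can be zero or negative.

ground; <1,0,0>
#1 <2,0,0>
PS:0↔1 J2 <2,0,1>
#2 <3,0,1>
R:0↔2 J1 <3,1,1>
#3 <4,1,1>
#4 <5,1,1>
#5 <6,1,1>
P:4↔2 J1 <6,2,1>
P:2↔3 J1 <6,3,1>
#6 <7,3,1>
PS:5↔0 J2 <7,3,2>
#7 <8,3,2>
PS:6↔5 J2 <8,3,3>
C:4↔7 J2 <8,3,4>
PS:7↔5 J2 <8,3,5>
#8 <9,3,5>
#9 <10,3,5>
R:5↔9 J1 <10,4,5>
R:9↔2 J1 <10,5,5>
P:9↔7 J1 <10,6,5>
P:8↔2 J1 <10,7,5>
3×9 − 2×7 − 1×5 = 8

M = 8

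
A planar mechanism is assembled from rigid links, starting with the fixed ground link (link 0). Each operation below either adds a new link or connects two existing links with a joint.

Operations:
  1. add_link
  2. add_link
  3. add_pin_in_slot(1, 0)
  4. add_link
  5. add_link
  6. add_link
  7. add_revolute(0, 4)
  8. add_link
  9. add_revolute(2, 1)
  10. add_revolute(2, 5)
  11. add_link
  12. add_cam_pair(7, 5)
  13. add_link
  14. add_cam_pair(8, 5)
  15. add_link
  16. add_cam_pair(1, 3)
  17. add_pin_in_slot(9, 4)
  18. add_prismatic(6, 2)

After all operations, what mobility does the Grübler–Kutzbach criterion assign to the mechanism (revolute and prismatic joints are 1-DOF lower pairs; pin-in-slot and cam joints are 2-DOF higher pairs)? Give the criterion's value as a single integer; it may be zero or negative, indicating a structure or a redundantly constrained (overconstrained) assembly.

M = 14

L=1 J1=0 J2=0
add link → L=2 J1=0 J2=0
add link → L=3 J1=0 J2=0
PS@1,0 dof=2 J2 → L=3 J1=0 J2=1
add link → L=4 J1=0 J2=1
add link → L=5 J1=0 J2=1
add link → L=6 J1=0 J2=1
R@0,4 dof=1 J1 → L=6 J1=1 J2=1
add link → L=7 J1=1 J2=1
R@2,1 dof=1 J1 → L=7 J1=2 J2=1
R@2,5 dof=1 J1 → L=7 J1=3 J2=1
add link → L=8 J1=3 J2=1
C@7,5 dof=2 J2 → L=8 J1=3 J2=2
add link → L=9 J1=3 J2=2
C@8,5 dof=2 J2 → L=9 J1=3 J2=3
add link → L=10 J1=3 J2=3
C@1,3 dof=2 J2 → L=10 J1=3 J2=4
PS@9,4 dof=2 J2 → L=10 J1=3 J2=5
P@6,2 dof=1 J1 → L=10 J1=4 J2=5
M=3(L−1)−2J1−J2=3·9−2·4−5=14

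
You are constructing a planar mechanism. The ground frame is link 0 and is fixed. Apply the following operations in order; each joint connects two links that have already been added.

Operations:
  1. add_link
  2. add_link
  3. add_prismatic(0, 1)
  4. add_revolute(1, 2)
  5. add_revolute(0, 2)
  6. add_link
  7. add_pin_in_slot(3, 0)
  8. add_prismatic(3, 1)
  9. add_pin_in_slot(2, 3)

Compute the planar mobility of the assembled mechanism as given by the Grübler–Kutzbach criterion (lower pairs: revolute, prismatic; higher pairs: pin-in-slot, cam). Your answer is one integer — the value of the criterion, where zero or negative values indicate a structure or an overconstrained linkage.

ground; <1,0,0>
#1 <2,0,0>
#2 <3,0,0>
P:0↔1 J1 <3,1,0>
R:1↔2 J1 <3,2,0>
R:0↔2 J1 <3,3,0>
#3 <4,3,0>
PS:3↔0 J2 <4,3,1>
P:3↔1 J1 <4,4,1>
PS:2↔3 J2 <4,4,2>
3×3 − 2×4 − 1×2 = -1

M = -1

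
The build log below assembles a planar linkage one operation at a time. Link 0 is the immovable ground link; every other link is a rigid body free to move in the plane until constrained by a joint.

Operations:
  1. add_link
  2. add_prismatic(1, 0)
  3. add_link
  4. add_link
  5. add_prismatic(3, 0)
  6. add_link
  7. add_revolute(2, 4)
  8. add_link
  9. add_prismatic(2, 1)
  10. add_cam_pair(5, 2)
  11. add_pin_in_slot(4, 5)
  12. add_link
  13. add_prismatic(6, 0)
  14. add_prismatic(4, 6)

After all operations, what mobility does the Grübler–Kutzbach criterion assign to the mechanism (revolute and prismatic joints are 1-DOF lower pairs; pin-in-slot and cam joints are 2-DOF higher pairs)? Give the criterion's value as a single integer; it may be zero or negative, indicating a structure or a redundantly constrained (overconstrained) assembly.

M = 4

[1;0;0] (link 0 is ground)
L+ [2;0;0]
P(1,0)∈J1 [2;1;0]
L+ [3;1;0]
L+ [4;1;0]
P(3,0)∈J1 [4;2;0]
L+ [5;2;0]
R(2,4)∈J1 [5;3;0]
L+ [6;3;0]
P(2,1)∈J1 [6;4;0]
C(5,2)∈J2 [6;4;1]
PS(4,5)∈J2 [6;4;2]
L+ [7;4;2]
P(6,0)∈J1 [7;5;2]
P(4,6)∈J1 [7;6;2]
mobility = 18 − 12 − 2 = 4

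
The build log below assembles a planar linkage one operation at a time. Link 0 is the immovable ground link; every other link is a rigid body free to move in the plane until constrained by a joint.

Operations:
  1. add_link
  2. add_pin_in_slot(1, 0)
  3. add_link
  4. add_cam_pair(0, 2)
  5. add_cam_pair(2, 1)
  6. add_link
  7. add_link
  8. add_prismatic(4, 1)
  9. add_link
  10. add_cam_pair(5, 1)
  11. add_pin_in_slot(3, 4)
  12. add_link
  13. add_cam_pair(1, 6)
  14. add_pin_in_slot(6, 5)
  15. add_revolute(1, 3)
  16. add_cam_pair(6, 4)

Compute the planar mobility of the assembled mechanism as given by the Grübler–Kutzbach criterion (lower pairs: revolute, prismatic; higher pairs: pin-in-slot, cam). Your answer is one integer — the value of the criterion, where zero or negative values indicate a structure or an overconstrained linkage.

(L,J1,J2)=(1,0,0); link0 fixed
link1: (2,0,0)
PS 1-0 [J2]: (2,0,1)
link2: (3,0,1)
C 0-2 [J2]: (3,0,2)
C 2-1 [J2]: (3,0,3)
link3: (4,0,3)
link4: (5,0,3)
P 4-1 [J1]: (5,1,3)
link5: (6,1,3)
C 5-1 [J2]: (6,1,4)
PS 3-4 [J2]: (6,1,5)
link6: (7,1,5)
C 1-6 [J2]: (7,1,6)
PS 6-5 [J2]: (7,1,7)
R 1-3 [J1]: (7,2,7)
C 6-4 [J2]: (7,2,8)
Grübler: 3·6 − 2·2 − 8 = 6

M = 6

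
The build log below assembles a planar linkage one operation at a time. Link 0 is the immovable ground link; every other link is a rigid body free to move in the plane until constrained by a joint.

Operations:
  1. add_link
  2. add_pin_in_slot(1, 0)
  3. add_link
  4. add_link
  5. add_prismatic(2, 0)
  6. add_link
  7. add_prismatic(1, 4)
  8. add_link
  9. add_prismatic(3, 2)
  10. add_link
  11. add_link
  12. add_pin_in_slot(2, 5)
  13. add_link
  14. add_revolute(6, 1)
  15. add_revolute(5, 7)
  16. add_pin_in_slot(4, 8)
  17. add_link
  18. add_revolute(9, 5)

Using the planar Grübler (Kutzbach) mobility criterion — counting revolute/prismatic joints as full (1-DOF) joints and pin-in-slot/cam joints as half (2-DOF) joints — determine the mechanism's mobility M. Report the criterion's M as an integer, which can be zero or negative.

M = 12

[1;0;0] (link 0 is ground)
L+ [2;0;0]
PS(1,0)∈J2 [2;0;1]
L+ [3;0;1]
L+ [4;0;1]
P(2,0)∈J1 [4;1;1]
L+ [5;1;1]
P(1,4)∈J1 [5;2;1]
L+ [6;2;1]
P(3,2)∈J1 [6;3;1]
L+ [7;3;1]
L+ [8;3;1]
PS(2,5)∈J2 [8;3;2]
L+ [9;3;2]
R(6,1)∈J1 [9;4;2]
R(5,7)∈J1 [9;5;2]
PS(4,8)∈J2 [9;5;3]
L+ [10;5;3]
R(9,5)∈J1 [10;6;3]
mobility = 27 − 12 − 3 = 12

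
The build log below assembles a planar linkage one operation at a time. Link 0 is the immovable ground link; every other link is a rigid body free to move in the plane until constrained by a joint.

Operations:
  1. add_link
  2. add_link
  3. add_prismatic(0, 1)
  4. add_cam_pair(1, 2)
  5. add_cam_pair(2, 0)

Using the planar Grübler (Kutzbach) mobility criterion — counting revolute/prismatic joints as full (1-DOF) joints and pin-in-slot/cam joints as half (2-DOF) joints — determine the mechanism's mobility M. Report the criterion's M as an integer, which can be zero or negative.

M = 2

link 0 = ground. State L|J1|J2 = 1|0|0
+link1  2|0|0
+link2  3|0|0
P(0,1) f=1→J1  3|1|0
C(1,2) f=2→J2  3|1|1
C(2,0) f=2→J2  3|1|2
M = 3(3−1)−2·1−2 = 6−2−2 = 2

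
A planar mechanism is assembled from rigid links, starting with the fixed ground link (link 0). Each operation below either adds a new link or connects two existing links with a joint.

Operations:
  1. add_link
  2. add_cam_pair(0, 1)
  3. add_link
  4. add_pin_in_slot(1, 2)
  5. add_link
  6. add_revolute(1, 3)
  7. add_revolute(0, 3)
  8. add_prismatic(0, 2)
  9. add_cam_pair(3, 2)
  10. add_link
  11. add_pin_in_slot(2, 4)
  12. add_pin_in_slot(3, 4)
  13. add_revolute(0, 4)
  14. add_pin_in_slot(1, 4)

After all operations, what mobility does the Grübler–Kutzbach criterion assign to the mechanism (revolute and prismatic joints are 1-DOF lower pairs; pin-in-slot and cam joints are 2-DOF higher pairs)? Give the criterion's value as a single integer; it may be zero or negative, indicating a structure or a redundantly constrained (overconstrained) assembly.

M = -2

[1;0;0] (link 0 is ground)
L+ [2;0;0]
C(0,1)∈J2 [2;0;1]
L+ [3;0;1]
PS(1,2)∈J2 [3;0;2]
L+ [4;0;2]
R(1,3)∈J1 [4;1;2]
R(0,3)∈J1 [4;2;2]
P(0,2)∈J1 [4;3;2]
C(3,2)∈J2 [4;3;3]
L+ [5;3;3]
PS(2,4)∈J2 [5;3;4]
PS(3,4)∈J2 [5;3;5]
R(0,4)∈J1 [5;4;5]
PS(1,4)∈J2 [5;4;6]
mobility = 12 − 8 − 6 = -2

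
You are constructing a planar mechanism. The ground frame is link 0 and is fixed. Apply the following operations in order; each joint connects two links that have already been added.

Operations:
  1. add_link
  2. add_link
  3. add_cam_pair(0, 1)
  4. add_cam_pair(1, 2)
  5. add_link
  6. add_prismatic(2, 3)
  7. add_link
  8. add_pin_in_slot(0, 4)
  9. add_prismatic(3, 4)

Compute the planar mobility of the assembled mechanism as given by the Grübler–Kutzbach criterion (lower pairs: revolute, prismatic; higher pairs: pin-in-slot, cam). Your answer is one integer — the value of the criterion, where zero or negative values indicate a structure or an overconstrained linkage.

M = 5

link 0 = ground. State L|J1|J2 = 1|0|0
+link1  2|0|0
+link2  3|0|0
C(0,1) f=2→J2  3|0|1
C(1,2) f=2→J2  3|0|2
+link3  4|0|2
P(2,3) f=1→J1  4|1|2
+link4  5|1|2
PS(0,4) f=2→J2  5|1|3
P(3,4) f=1→J1  5|2|3
M = 3(5−1)−2·2−3 = 12−4−3 = 5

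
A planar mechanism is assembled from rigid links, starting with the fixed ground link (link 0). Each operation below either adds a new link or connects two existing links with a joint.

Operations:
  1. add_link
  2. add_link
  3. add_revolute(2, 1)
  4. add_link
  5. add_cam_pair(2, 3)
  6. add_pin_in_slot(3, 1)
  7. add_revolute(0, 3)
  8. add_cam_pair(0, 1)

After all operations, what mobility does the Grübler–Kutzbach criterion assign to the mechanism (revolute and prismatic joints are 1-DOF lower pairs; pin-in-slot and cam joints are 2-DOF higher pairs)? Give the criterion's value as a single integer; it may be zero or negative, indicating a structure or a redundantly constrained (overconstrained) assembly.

M = 2

(L,J1,J2)=(1,0,0); link0 fixed
link1: (2,0,0)
link2: (3,0,0)
R 2-1 [J1]: (3,1,0)
link3: (4,1,0)
C 2-3 [J2]: (4,1,1)
PS 3-1 [J2]: (4,1,2)
R 0-3 [J1]: (4,2,2)
C 0-1 [J2]: (4,2,3)
Grübler: 3·3 − 2·2 − 3 = 2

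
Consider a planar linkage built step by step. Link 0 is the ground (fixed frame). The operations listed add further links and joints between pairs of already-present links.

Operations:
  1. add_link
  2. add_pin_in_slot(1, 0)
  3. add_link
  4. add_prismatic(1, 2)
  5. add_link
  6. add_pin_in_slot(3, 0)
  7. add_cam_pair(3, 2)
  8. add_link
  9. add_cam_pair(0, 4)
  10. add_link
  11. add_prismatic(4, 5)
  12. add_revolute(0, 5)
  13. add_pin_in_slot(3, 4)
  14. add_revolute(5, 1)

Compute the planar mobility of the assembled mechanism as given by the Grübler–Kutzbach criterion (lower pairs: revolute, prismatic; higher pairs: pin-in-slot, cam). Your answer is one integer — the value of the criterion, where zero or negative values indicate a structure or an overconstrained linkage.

ground; <1,0,0>
#1 <2,0,0>
PS:1↔0 J2 <2,0,1>
#2 <3,0,1>
P:1↔2 J1 <3,1,1>
#3 <4,1,1>
PS:3↔0 J2 <4,1,2>
C:3↔2 J2 <4,1,3>
#4 <5,1,3>
C:0↔4 J2 <5,1,4>
#5 <6,1,4>
P:4↔5 J1 <6,2,4>
R:0↔5 J1 <6,3,4>
PS:3↔4 J2 <6,3,5>
R:5↔1 J1 <6,4,5>
3×5 − 2×4 − 1×5 = 2

M = 2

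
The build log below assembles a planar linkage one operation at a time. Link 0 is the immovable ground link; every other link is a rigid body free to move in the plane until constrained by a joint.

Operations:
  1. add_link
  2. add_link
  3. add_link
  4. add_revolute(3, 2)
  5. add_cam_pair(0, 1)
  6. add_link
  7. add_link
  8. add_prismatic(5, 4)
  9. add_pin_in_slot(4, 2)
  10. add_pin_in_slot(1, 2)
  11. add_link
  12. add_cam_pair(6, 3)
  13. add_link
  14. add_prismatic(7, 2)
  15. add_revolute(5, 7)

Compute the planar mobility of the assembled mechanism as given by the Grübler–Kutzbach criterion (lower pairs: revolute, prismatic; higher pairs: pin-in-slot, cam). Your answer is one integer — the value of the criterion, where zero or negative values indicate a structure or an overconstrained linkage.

M = 9

L=1 J1=0 J2=0
add link → L=2 J1=0 J2=0
add link → L=3 J1=0 J2=0
add link → L=4 J1=0 J2=0
R@3,2 dof=1 J1 → L=4 J1=1 J2=0
C@0,1 dof=2 J2 → L=4 J1=1 J2=1
add link → L=5 J1=1 J2=1
add link → L=6 J1=1 J2=1
P@5,4 dof=1 J1 → L=6 J1=2 J2=1
PS@4,2 dof=2 J2 → L=6 J1=2 J2=2
PS@1,2 dof=2 J2 → L=6 J1=2 J2=3
add link → L=7 J1=2 J2=3
C@6,3 dof=2 J2 → L=7 J1=2 J2=4
add link → L=8 J1=2 J2=4
P@7,2 dof=1 J1 → L=8 J1=3 J2=4
R@5,7 dof=1 J1 → L=8 J1=4 J2=4
M=3(L−1)−2J1−J2=3·7−2·4−4=9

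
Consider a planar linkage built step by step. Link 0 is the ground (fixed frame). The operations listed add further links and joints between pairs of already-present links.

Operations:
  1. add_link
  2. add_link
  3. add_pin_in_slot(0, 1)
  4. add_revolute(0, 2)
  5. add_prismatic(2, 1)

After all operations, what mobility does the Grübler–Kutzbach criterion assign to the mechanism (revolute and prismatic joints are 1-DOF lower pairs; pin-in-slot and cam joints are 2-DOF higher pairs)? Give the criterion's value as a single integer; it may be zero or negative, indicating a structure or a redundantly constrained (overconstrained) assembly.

L=1 J1=0 J2=0
add link → L=2 J1=0 J2=0
add link → L=3 J1=0 J2=0
PS@0,1 dof=2 J2 → L=3 J1=0 J2=1
R@0,2 dof=1 J1 → L=3 J1=1 J2=1
P@2,1 dof=1 J1 → L=3 J1=2 J2=1
M=3(L−1)−2J1−J2=3·2−2·2−1=1

M = 1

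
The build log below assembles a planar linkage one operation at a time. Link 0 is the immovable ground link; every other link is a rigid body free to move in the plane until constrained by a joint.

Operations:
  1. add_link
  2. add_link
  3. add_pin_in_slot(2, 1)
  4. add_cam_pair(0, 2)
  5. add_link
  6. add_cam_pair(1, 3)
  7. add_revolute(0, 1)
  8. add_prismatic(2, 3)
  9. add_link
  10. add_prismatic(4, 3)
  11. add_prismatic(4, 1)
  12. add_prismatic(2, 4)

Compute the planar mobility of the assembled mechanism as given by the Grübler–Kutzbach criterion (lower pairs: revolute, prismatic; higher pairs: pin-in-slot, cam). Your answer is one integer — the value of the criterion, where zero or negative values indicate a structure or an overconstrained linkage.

M = -1

(L,J1,J2)=(1,0,0); link0 fixed
link1: (2,0,0)
link2: (3,0,0)
PS 2-1 [J2]: (3,0,1)
C 0-2 [J2]: (3,0,2)
link3: (4,0,2)
C 1-3 [J2]: (4,0,3)
R 0-1 [J1]: (4,1,3)
P 2-3 [J1]: (4,2,3)
link4: (5,2,3)
P 4-3 [J1]: (5,3,3)
P 4-1 [J1]: (5,4,3)
P 2-4 [J1]: (5,5,3)
Grübler: 3·4 − 2·5 − 3 = -1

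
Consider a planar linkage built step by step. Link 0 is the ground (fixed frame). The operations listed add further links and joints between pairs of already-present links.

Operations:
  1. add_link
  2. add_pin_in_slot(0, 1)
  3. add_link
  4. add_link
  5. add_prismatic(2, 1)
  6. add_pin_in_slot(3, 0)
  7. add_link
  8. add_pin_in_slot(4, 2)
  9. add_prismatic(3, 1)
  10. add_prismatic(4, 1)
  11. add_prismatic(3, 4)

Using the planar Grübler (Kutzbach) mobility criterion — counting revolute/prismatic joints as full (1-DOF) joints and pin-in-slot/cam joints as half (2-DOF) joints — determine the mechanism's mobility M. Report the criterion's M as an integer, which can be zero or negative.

M = 1

link 0 = ground. State L|J1|J2 = 1|0|0
+link1  2|0|0
PS(0,1) f=2→J2  2|0|1
+link2  3|0|1
+link3  4|0|1
P(2,1) f=1→J1  4|1|1
PS(3,0) f=2→J2  4|1|2
+link4  5|1|2
PS(4,2) f=2→J2  5|1|3
P(3,1) f=1→J1  5|2|3
P(4,1) f=1→J1  5|3|3
P(3,4) f=1→J1  5|4|3
M = 3(5−1)−2·4−3 = 12−8−3 = 1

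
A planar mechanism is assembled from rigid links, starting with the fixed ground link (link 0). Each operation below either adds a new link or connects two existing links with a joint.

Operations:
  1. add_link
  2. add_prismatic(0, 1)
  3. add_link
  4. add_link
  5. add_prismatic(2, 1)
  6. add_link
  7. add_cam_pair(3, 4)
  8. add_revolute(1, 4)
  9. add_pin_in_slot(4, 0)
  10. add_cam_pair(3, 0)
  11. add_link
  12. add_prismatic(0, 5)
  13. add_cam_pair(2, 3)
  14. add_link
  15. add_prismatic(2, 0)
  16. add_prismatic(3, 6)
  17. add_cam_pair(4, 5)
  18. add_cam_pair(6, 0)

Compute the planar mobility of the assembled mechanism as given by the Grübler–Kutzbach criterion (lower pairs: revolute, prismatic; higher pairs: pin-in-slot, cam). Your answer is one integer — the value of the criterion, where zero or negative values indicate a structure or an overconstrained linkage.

link 0 = ground. State L|J1|J2 = 1|0|0
+link1  2|0|0
P(0,1) f=1→J1  2|1|0
+link2  3|1|0
+link3  4|1|0
P(2,1) f=1→J1  4|2|0
+link4  5|2|0
C(3,4) f=2→J2  5|2|1
R(1,4) f=1→J1  5|3|1
PS(4,0) f=2→J2  5|3|2
C(3,0) f=2→J2  5|3|3
+link5  6|3|3
P(0,5) f=1→J1  6|4|3
C(2,3) f=2→J2  6|4|4
+link6  7|4|4
P(2,0) f=1→J1  7|5|4
P(3,6) f=1→J1  7|6|4
C(4,5) f=2→J2  7|6|5
C(6,0) f=2→J2  7|6|6
M = 3(7−1)−2·6−6 = 18−12−6 = 0

M = 0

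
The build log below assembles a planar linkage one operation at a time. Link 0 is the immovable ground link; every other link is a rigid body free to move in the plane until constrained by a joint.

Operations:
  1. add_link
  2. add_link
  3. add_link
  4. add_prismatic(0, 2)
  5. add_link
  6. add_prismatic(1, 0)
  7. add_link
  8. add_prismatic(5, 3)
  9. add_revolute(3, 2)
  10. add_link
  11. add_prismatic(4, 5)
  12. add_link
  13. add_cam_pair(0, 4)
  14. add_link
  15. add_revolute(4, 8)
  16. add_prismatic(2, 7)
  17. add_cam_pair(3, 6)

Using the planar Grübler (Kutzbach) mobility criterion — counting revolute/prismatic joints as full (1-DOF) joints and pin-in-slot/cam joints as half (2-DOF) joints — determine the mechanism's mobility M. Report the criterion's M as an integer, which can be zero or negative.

M = 8

L=1 J1=0 J2=0
add link → L=2 J1=0 J2=0
add link → L=3 J1=0 J2=0
add link → L=4 J1=0 J2=0
P@0,2 dof=1 J1 → L=4 J1=1 J2=0
add link → L=5 J1=1 J2=0
P@1,0 dof=1 J1 → L=5 J1=2 J2=0
add link → L=6 J1=2 J2=0
P@5,3 dof=1 J1 → L=6 J1=3 J2=0
R@3,2 dof=1 J1 → L=6 J1=4 J2=0
add link → L=7 J1=4 J2=0
P@4,5 dof=1 J1 → L=7 J1=5 J2=0
add link → L=8 J1=5 J2=0
C@0,4 dof=2 J2 → L=8 J1=5 J2=1
add link → L=9 J1=5 J2=1
R@4,8 dof=1 J1 → L=9 J1=6 J2=1
P@2,7 dof=1 J1 → L=9 J1=7 J2=1
C@3,6 dof=2 J2 → L=9 J1=7 J2=2
M=3(L−1)−2J1−J2=3·8−2·7−2=8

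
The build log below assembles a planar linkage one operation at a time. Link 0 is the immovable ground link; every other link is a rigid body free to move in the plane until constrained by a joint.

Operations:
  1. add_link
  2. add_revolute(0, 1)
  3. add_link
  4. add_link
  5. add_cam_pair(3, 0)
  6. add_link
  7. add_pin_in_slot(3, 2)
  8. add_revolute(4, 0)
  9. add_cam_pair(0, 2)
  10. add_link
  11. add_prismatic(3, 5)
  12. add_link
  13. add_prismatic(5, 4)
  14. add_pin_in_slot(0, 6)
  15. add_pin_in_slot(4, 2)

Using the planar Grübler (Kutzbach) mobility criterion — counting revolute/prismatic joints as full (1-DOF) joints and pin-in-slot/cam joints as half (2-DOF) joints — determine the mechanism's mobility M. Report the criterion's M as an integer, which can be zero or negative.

(L,J1,J2)=(1,0,0); link0 fixed
link1: (2,0,0)
R 0-1 [J1]: (2,1,0)
link2: (3,1,0)
link3: (4,1,0)
C 3-0 [J2]: (4,1,1)
link4: (5,1,1)
PS 3-2 [J2]: (5,1,2)
R 4-0 [J1]: (5,2,2)
C 0-2 [J2]: (5,2,3)
link5: (6,2,3)
P 3-5 [J1]: (6,3,3)
link6: (7,3,3)
P 5-4 [J1]: (7,4,3)
PS 0-6 [J2]: (7,4,4)
PS 4-2 [J2]: (7,4,5)
Grübler: 3·6 − 2·4 − 5 = 5

M = 5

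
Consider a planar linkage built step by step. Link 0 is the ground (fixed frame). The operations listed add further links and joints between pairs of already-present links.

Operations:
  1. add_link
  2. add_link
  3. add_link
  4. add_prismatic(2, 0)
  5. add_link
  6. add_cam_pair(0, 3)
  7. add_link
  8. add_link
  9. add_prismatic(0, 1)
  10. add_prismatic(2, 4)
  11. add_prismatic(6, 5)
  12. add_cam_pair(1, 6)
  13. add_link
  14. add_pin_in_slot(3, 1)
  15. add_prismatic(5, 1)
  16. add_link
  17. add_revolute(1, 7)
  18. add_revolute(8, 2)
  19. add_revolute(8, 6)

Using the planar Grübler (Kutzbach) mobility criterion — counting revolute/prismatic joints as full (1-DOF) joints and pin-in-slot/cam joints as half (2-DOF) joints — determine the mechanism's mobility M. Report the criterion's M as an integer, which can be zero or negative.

ground; <1,0,0>
#1 <2,0,0>
#2 <3,0,0>
#3 <4,0,0>
P:2↔0 J1 <4,1,0>
#4 <5,1,0>
C:0↔3 J2 <5,1,1>
#5 <6,1,1>
#6 <7,1,1>
P:0↔1 J1 <7,2,1>
P:2↔4 J1 <7,3,1>
P:6↔5 J1 <7,4,1>
C:1↔6 J2 <7,4,2>
#7 <8,4,2>
PS:3↔1 J2 <8,4,3>
P:5↔1 J1 <8,5,3>
#8 <9,5,3>
R:1↔7 J1 <9,6,3>
R:8↔2 J1 <9,7,3>
R:8↔6 J1 <9,8,3>
3×8 − 2×8 − 1×3 = 5

M = 5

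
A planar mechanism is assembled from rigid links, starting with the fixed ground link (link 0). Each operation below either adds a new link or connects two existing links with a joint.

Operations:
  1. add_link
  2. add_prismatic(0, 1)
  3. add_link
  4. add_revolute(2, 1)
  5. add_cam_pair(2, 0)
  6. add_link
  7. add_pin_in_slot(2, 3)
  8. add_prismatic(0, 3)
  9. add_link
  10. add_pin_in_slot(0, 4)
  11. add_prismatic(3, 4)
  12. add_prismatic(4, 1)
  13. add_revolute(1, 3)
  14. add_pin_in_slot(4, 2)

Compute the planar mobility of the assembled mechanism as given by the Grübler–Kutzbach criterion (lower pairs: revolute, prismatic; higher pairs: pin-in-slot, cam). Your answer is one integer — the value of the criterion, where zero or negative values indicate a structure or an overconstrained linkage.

M = -4

link 0 = ground. State L|J1|J2 = 1|0|0
+link1  2|0|0
P(0,1) f=1→J1  2|1|0
+link2  3|1|0
R(2,1) f=1→J1  3|2|0
C(2,0) f=2→J2  3|2|1
+link3  4|2|1
PS(2,3) f=2→J2  4|2|2
P(0,3) f=1→J1  4|3|2
+link4  5|3|2
PS(0,4) f=2→J2  5|3|3
P(3,4) f=1→J1  5|4|3
P(4,1) f=1→J1  5|5|3
R(1,3) f=1→J1  5|6|3
PS(4,2) f=2→J2  5|6|4
M = 3(5−1)−2·6−4 = 12−12−4 = -4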